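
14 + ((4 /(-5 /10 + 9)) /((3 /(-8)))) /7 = 4934 /357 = 13.82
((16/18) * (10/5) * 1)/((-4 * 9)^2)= 1/729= 0.00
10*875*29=253750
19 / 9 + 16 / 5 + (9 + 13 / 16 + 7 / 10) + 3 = 13553 / 720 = 18.82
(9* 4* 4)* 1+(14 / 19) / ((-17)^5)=3884728738 / 26977283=144.00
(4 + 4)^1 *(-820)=-6560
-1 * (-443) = 443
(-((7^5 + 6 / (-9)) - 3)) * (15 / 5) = -50410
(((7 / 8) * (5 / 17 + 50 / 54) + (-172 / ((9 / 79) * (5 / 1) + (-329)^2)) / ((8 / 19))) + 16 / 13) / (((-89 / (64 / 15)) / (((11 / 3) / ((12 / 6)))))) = -10302776170324 / 51088098625785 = -0.20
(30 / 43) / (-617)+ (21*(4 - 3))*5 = 2785725 / 26531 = 105.00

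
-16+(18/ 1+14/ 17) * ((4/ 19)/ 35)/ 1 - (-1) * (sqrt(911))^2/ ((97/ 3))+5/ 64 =173581257/ 14036288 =12.37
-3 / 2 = -1.50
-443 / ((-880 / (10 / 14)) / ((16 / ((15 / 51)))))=7531 / 385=19.56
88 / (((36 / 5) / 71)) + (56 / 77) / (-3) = 85886 / 99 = 867.54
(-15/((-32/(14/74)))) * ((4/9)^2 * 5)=0.09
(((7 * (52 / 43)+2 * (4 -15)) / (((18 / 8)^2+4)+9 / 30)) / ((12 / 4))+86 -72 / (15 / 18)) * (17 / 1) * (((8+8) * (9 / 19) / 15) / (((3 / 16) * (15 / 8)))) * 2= -3296239616 / 76491625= -43.09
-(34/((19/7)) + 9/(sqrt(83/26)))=-238/19 -9 *sqrt(2158)/83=-17.56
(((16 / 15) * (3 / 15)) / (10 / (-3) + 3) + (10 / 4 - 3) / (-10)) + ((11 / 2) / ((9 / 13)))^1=6619 / 900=7.35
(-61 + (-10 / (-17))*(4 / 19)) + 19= -13526 / 323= -41.88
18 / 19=0.95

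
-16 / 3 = -5.33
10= 10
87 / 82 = 1.06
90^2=8100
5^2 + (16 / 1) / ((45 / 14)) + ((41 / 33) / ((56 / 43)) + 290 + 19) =9422909 / 27720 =339.93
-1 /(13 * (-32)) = 0.00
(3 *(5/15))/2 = 1/2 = 0.50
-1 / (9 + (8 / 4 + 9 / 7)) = -7 / 86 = -0.08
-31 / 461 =-0.07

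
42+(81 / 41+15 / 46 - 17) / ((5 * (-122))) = 48347041 / 1150460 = 42.02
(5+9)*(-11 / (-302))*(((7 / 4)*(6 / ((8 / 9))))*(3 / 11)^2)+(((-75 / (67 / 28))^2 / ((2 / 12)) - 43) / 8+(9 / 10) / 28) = 3056065931137 / 4175488240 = 731.91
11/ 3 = 3.67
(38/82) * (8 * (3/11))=456/451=1.01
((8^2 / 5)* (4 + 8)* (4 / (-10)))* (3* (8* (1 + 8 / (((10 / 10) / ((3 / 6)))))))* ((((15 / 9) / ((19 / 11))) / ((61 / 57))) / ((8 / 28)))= -23266.62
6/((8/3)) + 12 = 57/4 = 14.25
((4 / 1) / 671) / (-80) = -1 / 13420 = -0.00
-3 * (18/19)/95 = -54/1805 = -0.03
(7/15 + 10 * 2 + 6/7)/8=2239/840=2.67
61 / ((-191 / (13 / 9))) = -793 / 1719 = -0.46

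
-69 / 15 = -23 / 5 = -4.60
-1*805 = -805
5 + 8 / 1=13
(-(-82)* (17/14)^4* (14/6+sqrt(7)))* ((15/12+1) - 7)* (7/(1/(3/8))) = -195188577* sqrt(7)/87808 - 65062859/12544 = -11068.02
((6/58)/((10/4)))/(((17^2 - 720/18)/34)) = 68/12035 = 0.01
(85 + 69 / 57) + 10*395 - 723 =62951 / 19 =3313.21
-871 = -871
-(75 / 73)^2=-5625 / 5329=-1.06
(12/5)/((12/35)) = 7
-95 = -95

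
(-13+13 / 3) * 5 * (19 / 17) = -2470 / 51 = -48.43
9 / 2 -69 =-129 / 2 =-64.50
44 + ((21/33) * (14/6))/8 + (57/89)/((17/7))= 17754481/399432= 44.45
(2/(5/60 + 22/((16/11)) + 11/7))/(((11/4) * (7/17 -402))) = -0.00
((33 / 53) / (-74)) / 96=-11 / 125504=-0.00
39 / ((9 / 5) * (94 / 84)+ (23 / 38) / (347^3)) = 83354936385 / 4305145097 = 19.36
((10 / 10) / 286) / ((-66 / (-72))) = 6 / 1573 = 0.00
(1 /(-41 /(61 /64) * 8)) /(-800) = 61 /16793600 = 0.00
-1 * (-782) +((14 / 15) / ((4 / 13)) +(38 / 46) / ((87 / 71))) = 5240669 / 6670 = 785.71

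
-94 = -94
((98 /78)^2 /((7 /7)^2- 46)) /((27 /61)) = -146461 /1848015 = -0.08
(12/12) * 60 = 60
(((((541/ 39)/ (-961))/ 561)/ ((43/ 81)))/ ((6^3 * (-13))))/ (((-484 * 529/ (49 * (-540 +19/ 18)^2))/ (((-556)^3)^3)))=98966795651015602393406151884453888/ 20312691390079803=4872165571291475667.14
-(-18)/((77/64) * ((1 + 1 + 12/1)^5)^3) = 0.00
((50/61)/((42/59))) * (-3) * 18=-26550/427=-62.18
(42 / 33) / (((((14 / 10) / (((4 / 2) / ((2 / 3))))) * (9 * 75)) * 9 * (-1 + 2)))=2 / 4455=0.00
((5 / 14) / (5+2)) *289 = 1445 / 98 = 14.74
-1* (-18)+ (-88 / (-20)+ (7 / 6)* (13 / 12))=8519 / 360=23.66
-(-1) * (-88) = -88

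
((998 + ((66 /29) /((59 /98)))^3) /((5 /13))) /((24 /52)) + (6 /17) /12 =3027903852097295 /510916819962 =5926.41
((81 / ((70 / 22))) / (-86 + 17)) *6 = -1782 / 805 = -2.21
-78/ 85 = -0.92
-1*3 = -3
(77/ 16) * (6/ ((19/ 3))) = 693/ 152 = 4.56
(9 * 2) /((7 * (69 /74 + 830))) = 0.00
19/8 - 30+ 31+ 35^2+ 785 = 16107/8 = 2013.38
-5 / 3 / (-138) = 5 / 414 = 0.01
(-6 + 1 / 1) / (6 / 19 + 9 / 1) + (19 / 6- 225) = -78719 / 354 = -222.37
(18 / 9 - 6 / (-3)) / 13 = 4 / 13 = 0.31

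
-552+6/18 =-1655/3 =-551.67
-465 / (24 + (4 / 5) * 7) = -15.71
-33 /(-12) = 11 /4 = 2.75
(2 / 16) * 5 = 5 / 8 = 0.62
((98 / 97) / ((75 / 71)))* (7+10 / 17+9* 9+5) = 11070178 / 123675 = 89.51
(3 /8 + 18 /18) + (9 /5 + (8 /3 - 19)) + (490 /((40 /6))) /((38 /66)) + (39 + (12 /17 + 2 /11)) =65824553 /426360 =154.39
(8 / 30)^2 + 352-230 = 27466 / 225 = 122.07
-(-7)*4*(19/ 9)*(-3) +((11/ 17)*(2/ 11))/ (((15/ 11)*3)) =-135638/ 765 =-177.30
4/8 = 1/2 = 0.50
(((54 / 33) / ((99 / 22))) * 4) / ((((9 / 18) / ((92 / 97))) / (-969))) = -2852736 / 1067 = -2673.60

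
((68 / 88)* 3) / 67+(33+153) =274215 / 1474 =186.03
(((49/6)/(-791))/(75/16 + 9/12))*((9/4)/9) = -14/29493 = -0.00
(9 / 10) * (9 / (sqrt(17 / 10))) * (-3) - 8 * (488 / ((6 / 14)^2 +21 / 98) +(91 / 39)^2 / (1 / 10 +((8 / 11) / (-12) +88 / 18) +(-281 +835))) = -211704756368 / 21580221 - 243 * sqrt(170) / 170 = -9828.77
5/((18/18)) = 5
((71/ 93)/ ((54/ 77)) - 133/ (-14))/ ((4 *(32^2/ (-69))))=-152881/ 857088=-0.18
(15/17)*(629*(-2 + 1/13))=-13875/13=-1067.31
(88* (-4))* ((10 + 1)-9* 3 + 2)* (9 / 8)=5544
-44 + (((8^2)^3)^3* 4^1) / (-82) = -36028797018965772 / 41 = -878751146804043.22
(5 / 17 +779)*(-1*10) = -132480 / 17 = -7792.94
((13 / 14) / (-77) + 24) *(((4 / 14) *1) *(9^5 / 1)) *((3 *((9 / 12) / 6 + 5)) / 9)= 691369.29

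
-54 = -54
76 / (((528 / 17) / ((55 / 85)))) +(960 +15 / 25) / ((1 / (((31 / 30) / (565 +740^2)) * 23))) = 267227453 / 164449500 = 1.62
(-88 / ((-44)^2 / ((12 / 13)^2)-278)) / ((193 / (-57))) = 45144 / 3463771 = 0.01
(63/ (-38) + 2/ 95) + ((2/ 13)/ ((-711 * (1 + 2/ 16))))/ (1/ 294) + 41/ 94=-155656289/ 123809985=-1.26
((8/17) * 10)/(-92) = -20/391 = -0.05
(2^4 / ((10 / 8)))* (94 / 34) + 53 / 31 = 97753 / 2635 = 37.10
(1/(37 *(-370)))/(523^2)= -1/3744612010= -0.00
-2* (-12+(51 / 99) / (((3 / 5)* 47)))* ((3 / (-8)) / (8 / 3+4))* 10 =-55751 / 4136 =-13.48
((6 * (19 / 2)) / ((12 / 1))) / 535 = 0.01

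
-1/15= -0.07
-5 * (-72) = 360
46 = 46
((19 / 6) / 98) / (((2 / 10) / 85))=8075 / 588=13.73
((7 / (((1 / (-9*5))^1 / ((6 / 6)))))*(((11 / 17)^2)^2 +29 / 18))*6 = -281992935 / 83521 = -3376.31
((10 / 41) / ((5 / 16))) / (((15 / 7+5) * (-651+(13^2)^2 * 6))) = 112 / 174982875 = 0.00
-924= -924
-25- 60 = -85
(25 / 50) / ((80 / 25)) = 5 / 32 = 0.16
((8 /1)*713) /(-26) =-2852 /13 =-219.38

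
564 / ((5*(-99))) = -188 / 165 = -1.14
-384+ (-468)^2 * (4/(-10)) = -87993.60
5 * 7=35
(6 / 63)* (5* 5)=50 / 21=2.38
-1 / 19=-0.05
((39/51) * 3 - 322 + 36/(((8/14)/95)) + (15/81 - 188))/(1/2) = 5028326/459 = 10954.96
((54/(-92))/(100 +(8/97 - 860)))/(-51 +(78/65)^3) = -109125/6961213856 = -0.00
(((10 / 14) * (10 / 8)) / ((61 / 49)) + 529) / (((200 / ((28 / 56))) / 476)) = 15380869 / 24400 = 630.36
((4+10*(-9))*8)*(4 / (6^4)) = -172 / 81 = -2.12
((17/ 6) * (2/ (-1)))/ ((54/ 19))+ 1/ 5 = -1453/ 810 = -1.79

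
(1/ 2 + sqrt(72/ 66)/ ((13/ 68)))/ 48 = 1/ 96 + 17 * sqrt(33)/ 858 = 0.12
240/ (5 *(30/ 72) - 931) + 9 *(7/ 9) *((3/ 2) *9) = 2101023/ 22294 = 94.24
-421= -421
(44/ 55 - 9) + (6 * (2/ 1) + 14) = 89/ 5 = 17.80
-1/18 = -0.06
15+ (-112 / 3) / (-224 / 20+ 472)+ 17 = 13789 / 432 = 31.92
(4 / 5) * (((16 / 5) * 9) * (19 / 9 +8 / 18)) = 1472 / 25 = 58.88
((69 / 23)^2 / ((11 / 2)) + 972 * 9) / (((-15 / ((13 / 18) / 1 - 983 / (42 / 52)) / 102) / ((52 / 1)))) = 3763154380.45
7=7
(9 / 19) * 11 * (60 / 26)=2970 / 247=12.02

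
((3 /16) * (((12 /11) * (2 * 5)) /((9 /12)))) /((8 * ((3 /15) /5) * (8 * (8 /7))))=2625 /2816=0.93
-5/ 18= -0.28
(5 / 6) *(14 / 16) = 35 / 48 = 0.73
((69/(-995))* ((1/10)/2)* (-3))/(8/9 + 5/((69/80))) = 42849/27541600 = 0.00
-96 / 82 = -48 / 41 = -1.17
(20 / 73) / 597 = 20 / 43581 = 0.00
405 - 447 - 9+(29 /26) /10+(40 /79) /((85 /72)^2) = -299920417 /5936060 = -50.53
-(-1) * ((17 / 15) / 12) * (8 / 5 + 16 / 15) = 34 / 135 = 0.25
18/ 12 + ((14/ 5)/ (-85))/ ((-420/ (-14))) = 19111/ 12750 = 1.50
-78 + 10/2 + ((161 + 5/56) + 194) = 15797/56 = 282.09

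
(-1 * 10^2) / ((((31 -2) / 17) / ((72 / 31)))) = -122400 / 899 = -136.15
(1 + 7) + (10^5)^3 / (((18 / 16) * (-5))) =-1599999999999928 / 9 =-177777777777769.78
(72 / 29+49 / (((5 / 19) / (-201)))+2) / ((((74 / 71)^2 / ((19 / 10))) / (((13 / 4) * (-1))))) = 6756244625923 / 31760800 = 212722.75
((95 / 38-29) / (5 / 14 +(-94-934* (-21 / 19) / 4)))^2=49688401 / 1913187600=0.03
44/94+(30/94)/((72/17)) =613/1128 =0.54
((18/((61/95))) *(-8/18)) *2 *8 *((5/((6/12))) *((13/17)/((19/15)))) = -1248000/1037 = -1203.47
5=5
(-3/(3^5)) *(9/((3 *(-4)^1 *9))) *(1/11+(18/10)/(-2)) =-89/106920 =-0.00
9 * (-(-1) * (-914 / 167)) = -8226 / 167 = -49.26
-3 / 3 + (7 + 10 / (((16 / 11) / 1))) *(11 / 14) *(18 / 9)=1165 / 56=20.80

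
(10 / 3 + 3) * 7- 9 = 106 / 3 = 35.33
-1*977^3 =-932574833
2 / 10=1 / 5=0.20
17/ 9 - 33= -280/ 9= -31.11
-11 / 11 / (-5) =1 / 5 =0.20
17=17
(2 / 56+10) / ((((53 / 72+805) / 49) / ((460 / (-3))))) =-5428920 / 58013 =-93.58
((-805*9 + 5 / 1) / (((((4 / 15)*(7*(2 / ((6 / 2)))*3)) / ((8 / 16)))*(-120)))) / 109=905 / 12208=0.07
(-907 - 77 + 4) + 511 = -469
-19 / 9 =-2.11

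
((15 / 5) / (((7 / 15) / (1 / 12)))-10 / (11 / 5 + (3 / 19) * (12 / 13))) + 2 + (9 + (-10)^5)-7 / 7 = -8111091185 / 81116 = -99993.73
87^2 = 7569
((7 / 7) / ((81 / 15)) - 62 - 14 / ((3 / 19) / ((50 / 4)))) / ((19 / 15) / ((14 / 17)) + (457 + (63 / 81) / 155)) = -68558980 / 26866041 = -2.55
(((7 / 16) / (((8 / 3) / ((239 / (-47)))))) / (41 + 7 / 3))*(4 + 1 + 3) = -15057 / 97760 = -0.15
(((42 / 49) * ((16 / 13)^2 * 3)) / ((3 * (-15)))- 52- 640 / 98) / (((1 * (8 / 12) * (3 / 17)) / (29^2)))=-17349724034 / 41405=-419024.85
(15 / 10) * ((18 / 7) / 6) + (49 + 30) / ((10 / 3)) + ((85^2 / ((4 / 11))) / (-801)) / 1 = -51817 / 112140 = -0.46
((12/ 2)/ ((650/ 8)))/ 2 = 12/ 325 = 0.04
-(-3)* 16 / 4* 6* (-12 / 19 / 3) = -288 / 19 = -15.16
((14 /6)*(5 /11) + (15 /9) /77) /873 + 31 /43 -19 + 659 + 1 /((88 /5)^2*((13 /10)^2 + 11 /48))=80429273396863 /125528764284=640.72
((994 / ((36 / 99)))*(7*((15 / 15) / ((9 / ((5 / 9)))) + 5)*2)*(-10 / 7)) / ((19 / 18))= -44829400 / 171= -262160.23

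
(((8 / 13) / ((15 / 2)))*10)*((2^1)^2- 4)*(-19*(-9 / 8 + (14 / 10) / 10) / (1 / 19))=0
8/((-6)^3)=-1/27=-0.04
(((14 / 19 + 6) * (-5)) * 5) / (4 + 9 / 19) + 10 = -470 / 17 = -27.65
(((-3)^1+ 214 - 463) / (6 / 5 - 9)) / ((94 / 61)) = 12810 / 611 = 20.97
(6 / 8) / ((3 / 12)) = 3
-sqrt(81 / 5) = -9*sqrt(5) / 5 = -4.02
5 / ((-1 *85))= -1 / 17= -0.06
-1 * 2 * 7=-14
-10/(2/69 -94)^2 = -23805/21021128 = -0.00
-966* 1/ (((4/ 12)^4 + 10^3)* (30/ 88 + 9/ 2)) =-1147608/ 5751071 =-0.20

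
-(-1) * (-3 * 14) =-42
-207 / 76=-2.72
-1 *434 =-434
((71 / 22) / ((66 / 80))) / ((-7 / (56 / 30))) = -1136 / 1089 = -1.04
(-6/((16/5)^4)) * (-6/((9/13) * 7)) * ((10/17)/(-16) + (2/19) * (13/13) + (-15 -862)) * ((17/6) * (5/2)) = -13150840625/29884416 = -440.06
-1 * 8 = -8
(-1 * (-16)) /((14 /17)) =136 /7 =19.43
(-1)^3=-1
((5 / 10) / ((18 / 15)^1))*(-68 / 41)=-85 / 123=-0.69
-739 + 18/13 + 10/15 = -736.95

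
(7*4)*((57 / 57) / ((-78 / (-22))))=308 / 39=7.90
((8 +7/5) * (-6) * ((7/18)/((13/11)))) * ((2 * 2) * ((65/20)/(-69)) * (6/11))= 1.91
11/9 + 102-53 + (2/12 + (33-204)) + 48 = -1307/18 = -72.61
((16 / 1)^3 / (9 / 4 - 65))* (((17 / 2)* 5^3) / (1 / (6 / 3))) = -34816000 / 251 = -138709.16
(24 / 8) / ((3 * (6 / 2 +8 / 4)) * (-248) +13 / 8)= -24 / 29747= -0.00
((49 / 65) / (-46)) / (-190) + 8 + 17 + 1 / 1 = 14770649 / 568100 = 26.00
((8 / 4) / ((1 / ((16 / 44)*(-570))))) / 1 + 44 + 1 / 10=-40749 / 110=-370.45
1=1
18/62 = 9/31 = 0.29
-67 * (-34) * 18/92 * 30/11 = 307530/253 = 1215.53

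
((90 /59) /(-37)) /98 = -45 /106967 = -0.00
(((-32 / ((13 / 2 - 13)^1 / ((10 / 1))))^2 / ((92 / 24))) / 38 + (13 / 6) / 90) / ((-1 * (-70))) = 664512089 / 2791643400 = 0.24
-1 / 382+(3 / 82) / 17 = -62 / 133127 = -0.00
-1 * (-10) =10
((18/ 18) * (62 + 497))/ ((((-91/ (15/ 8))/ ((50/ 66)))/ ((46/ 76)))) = -123625/ 23408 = -5.28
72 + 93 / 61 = 4485 / 61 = 73.52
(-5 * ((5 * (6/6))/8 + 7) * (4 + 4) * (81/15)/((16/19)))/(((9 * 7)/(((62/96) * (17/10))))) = -610793/17920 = -34.08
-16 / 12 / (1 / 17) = -68 / 3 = -22.67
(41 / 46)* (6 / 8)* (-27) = -3321 / 184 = -18.05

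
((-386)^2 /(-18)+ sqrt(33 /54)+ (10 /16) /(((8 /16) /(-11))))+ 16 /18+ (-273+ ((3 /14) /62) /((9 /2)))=-7433045 /868+ sqrt(22) /6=-8562.63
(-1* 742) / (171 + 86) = -742 / 257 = -2.89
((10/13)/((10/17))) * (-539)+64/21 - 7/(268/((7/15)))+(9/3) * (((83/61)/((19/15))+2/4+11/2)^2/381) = -43773787363992293/62407680038340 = -701.42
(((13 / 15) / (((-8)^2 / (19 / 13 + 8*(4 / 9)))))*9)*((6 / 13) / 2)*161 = 22.72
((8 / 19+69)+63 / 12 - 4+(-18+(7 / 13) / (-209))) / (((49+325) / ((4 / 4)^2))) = 572401 / 4064632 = 0.14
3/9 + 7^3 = 343.33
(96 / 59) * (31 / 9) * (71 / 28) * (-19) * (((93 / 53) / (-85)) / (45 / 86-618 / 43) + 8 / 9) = -4794757110448 / 19943396235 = -240.42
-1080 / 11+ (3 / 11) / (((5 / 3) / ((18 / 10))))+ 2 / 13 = -349397 / 3575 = -97.73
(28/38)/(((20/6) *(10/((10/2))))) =21/190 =0.11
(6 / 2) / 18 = 1 / 6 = 0.17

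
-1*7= -7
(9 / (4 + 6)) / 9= 1 / 10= 0.10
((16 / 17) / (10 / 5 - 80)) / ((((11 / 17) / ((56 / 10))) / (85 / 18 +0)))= -1904 / 3861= -0.49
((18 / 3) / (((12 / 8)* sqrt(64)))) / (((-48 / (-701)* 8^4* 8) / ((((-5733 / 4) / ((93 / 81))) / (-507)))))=927423 / 1690304512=0.00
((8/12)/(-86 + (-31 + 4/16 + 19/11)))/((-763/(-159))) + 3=11579965/3861543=3.00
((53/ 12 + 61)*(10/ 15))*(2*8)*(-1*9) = -6280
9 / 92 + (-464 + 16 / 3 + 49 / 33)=-462569 / 1012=-457.08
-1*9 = -9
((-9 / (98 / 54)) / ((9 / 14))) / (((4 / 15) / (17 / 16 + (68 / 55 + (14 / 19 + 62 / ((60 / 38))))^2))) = -344068886223 / 6988960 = -49230.34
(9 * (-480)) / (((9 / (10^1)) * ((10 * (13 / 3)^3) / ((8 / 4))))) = -25920 / 2197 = -11.80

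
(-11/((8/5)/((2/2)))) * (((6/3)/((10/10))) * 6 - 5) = -385/8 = -48.12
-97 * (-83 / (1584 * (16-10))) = 8051 / 9504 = 0.85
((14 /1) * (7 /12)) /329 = 7 /282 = 0.02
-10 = -10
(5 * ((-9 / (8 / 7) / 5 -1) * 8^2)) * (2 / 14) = -824 / 7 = -117.71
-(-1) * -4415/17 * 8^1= -35320/17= -2077.65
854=854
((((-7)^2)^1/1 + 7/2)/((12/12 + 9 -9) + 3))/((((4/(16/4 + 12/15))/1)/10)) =315/2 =157.50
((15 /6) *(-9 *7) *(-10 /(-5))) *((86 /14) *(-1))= 1935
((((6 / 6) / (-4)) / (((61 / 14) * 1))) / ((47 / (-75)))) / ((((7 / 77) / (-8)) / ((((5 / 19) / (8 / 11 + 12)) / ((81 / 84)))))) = -84700 / 490257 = -0.17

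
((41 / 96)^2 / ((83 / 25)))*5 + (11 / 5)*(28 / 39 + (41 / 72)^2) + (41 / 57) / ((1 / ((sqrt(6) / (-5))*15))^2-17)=19687830220043 / 7796494218240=2.53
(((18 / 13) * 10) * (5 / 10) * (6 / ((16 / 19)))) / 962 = 2565 / 50024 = 0.05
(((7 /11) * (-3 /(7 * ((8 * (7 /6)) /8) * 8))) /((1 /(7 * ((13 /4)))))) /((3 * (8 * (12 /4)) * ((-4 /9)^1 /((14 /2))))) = 819 /5632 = 0.15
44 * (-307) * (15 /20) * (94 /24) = -158719 /4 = -39679.75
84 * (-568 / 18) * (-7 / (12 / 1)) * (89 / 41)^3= 9810348604 / 620289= 15815.77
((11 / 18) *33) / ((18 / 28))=847 / 27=31.37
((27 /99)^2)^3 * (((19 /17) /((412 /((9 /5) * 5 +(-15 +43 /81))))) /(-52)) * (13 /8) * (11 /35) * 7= 75753 /180480192640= 0.00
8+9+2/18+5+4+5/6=485/18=26.94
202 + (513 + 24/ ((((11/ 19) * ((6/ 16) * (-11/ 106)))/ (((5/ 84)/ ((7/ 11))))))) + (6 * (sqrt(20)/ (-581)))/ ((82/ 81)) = 995035/ 1617-486 * sqrt(5)/ 23821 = 615.31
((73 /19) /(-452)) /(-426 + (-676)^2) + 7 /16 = 3430744829 /7841702800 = 0.44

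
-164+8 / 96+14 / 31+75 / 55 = -663319 / 4092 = -162.10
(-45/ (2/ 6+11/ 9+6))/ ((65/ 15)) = -1.37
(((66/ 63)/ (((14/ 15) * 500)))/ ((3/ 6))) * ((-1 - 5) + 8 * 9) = 363/ 1225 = 0.30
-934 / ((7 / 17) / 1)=-15878 / 7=-2268.29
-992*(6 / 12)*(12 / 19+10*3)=-288672 / 19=-15193.26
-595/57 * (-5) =2975/57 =52.19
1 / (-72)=-1 / 72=-0.01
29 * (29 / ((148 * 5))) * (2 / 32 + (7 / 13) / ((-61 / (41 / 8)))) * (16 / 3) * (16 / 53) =245572 / 7775365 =0.03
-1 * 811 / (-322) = 811 / 322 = 2.52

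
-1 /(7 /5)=-5 /7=-0.71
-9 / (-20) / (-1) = -9 / 20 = -0.45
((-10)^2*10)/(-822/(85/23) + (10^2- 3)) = -85000/10661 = -7.97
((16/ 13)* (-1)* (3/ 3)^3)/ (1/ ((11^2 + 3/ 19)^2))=-18066.75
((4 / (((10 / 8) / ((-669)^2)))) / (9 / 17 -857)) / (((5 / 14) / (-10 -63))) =555423201 / 1625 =341798.89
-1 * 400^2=-160000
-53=-53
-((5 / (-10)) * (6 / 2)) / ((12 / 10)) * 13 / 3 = 65 / 12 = 5.42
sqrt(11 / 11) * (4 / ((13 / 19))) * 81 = 6156 / 13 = 473.54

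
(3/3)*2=2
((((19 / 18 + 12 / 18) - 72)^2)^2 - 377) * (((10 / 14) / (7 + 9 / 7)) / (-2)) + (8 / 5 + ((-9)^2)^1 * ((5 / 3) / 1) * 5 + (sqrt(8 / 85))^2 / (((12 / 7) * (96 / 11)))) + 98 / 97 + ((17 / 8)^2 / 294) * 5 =-10338609114731013811 / 9839312300160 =-1050745.09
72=72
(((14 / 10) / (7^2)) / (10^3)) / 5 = 1 / 175000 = 0.00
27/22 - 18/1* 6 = -2349/22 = -106.77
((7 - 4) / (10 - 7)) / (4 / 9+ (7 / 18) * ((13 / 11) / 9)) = 1782 / 883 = 2.02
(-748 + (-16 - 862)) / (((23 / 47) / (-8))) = 611376 / 23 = 26581.57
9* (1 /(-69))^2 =1 /529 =0.00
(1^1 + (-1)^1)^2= 0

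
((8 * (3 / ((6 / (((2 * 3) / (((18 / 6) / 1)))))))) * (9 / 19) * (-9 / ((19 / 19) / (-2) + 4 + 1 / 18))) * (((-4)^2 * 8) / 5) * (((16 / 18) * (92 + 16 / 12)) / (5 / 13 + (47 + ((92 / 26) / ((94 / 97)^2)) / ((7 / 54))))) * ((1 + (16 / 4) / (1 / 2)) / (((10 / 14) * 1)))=-377073543168 / 112306055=-3357.55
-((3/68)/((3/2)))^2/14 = -1/16184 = -0.00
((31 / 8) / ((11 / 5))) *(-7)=-1085 / 88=-12.33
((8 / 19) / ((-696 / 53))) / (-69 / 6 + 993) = -106 / 3244839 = -0.00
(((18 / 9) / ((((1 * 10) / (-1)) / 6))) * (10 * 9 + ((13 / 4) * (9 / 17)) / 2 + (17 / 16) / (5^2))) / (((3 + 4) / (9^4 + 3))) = -3043098297 / 29750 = -102289.02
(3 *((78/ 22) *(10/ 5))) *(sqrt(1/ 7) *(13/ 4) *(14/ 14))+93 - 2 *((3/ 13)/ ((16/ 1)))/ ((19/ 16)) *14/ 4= 119.05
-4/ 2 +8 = 6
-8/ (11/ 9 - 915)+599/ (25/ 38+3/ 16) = 708.55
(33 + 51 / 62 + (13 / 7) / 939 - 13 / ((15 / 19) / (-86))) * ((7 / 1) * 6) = 2954477699 / 48515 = 60898.23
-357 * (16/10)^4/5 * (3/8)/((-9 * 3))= 60928/9375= 6.50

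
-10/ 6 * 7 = -35/ 3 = -11.67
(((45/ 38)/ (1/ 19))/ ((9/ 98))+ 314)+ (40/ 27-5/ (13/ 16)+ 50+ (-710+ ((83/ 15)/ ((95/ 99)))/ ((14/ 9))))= -238002649/ 2334150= -101.97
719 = 719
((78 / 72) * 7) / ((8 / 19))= 18.01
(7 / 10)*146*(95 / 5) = 9709 / 5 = 1941.80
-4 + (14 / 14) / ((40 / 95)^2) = 105 / 64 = 1.64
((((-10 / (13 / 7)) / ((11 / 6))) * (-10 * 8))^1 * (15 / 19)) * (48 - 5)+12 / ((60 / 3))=108368151 / 13585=7977.04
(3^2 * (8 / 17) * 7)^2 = 254016 / 289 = 878.95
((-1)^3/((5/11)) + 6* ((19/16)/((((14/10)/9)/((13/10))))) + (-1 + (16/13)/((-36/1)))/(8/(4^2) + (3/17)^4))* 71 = 21519869890633/5482910160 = 3924.90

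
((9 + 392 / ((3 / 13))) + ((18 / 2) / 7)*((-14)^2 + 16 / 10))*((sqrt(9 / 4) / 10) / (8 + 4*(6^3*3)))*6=617943 / 910000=0.68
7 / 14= 1 / 2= 0.50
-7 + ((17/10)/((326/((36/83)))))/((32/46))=-7572721/1082320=-7.00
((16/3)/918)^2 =64/1896129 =0.00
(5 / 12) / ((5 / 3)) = 1 / 4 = 0.25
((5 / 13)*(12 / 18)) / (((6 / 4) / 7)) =140 / 117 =1.20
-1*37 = -37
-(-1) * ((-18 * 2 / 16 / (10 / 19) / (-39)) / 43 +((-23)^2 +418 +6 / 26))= 21180137 / 22360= 947.23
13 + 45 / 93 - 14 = -16 / 31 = -0.52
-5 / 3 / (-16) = 5 / 48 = 0.10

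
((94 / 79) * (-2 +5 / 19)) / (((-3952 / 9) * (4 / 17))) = 0.02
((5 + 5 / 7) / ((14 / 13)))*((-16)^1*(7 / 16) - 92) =-25740 / 49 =-525.31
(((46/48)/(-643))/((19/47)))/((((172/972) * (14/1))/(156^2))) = -133180281/3677317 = -36.22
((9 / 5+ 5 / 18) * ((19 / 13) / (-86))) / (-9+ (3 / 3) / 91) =24871 / 6331320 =0.00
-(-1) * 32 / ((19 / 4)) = 128 / 19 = 6.74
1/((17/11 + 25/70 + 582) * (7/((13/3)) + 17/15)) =1155/1853756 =0.00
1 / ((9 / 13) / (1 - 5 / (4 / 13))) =-793 / 36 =-22.03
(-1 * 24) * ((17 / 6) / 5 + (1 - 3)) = 172 / 5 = 34.40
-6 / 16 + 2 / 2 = 5 / 8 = 0.62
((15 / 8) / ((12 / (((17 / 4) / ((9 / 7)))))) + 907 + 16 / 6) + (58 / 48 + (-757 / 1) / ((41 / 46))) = 2931899 / 47232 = 62.07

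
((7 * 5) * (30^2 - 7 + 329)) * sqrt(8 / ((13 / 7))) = 88769.05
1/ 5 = 0.20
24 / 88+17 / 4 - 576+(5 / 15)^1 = -75391 / 132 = -571.14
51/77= 0.66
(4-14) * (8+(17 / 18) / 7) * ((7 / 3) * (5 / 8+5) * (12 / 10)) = -5125 / 4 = -1281.25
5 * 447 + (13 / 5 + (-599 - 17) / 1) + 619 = 11203 / 5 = 2240.60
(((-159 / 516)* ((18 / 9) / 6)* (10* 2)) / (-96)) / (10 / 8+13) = 265 / 176472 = 0.00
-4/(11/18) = -72/11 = -6.55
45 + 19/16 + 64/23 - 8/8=17653/368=47.97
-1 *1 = -1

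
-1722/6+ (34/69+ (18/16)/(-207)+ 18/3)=-154843/552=-280.51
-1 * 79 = -79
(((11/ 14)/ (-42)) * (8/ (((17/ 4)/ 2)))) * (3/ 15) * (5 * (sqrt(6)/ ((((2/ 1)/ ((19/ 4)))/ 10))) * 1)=-4180 * sqrt(6)/ 2499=-4.10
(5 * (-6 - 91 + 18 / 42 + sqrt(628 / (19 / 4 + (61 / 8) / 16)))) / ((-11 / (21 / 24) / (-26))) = -10985 / 11 + 1820 * sqrt(210066) / 7359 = -885.28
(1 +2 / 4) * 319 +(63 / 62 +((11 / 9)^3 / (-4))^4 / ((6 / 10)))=3224792422317161675 / 6724082404539648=479.59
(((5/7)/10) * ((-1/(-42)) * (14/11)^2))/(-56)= -1/20328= -0.00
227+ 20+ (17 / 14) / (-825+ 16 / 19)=54148499 / 219226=247.00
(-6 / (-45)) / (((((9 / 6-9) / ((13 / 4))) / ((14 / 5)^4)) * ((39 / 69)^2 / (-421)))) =8555588944 / 1828125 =4679.98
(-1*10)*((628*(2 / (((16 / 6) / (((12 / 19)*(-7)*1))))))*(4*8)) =12660480 / 19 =666341.05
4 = 4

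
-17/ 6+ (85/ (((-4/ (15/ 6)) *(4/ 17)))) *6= -65161/ 48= -1357.52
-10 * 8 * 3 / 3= -80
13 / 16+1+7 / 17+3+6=3053 / 272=11.22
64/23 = 2.78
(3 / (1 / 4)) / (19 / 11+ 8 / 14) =308 / 59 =5.22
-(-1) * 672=672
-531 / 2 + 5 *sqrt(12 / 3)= -255.50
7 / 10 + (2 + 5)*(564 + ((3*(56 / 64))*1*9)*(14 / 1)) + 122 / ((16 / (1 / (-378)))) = 94710619 / 15120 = 6263.93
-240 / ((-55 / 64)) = 3072 / 11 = 279.27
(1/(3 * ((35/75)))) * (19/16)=95/112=0.85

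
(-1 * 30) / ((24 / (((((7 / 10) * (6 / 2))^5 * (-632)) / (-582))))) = -107547993 / 1940000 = -55.44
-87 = -87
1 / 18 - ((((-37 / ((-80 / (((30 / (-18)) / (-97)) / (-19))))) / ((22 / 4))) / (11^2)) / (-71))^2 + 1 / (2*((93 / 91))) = 295084936880048767033 / 541636167036405380544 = 0.54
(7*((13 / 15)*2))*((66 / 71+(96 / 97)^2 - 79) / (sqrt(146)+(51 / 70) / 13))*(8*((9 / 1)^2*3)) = 56375847952193952 / 80765914431961 - 1005921992872480320*sqrt(146) / 80765914431961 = -149793.71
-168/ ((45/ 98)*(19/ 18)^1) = -346.61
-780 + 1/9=-7019/9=-779.89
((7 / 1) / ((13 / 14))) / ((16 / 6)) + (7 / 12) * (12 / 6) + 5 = 1403 / 156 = 8.99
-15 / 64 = -0.23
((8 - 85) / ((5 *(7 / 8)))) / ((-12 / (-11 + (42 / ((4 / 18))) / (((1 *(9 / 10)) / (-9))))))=-41822 / 15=-2788.13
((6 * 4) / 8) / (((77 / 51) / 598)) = 91494 / 77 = 1188.23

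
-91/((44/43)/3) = -11739/44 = -266.80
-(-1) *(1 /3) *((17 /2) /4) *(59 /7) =1003 /168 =5.97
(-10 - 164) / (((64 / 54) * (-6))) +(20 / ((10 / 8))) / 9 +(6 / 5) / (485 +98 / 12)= 111845773 / 4260960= 26.25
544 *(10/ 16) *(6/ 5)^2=2448/ 5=489.60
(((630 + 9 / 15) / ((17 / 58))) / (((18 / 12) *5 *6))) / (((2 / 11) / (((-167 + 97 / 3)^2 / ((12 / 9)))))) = 13680316276 / 3825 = 3576553.27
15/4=3.75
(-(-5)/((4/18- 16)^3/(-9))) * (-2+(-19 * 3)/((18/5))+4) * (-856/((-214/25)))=-22690125/1431644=-15.85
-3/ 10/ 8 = -3/ 80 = -0.04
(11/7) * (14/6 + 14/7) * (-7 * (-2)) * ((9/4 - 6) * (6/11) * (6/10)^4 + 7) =240773/375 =642.06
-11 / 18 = -0.61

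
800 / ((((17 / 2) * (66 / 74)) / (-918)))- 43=-1066073 / 11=-96915.73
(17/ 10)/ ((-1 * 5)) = -17/ 50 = -0.34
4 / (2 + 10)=1 / 3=0.33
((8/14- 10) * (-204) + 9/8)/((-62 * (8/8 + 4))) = -21555/3472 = -6.21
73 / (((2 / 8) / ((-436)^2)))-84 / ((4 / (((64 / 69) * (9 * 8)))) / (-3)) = 1276781504 / 23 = 55512239.30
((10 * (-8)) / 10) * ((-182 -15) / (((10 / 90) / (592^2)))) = 4970981376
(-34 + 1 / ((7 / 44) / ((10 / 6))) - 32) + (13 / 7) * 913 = 34441 / 21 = 1640.05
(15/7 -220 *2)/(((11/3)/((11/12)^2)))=-33715/336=-100.34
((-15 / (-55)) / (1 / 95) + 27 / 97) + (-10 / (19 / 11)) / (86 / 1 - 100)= 3774971 / 141911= 26.60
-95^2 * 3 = -27075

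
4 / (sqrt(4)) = 2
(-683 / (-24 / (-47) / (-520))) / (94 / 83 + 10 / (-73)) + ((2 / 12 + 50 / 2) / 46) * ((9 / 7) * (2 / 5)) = 782862650263 / 1120560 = 698635.19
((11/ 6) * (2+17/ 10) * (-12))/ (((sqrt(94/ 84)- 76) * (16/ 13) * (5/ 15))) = 15873 * sqrt(1974)/ 19403600+6333327/ 2425450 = 2.65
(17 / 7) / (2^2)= 17 / 28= 0.61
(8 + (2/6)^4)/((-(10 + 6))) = -649/1296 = -0.50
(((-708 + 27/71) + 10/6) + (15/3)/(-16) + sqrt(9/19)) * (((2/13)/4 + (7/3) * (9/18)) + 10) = -1051838461/132912 + 23 * sqrt(19)/13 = -7906.08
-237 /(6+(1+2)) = -79 /3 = -26.33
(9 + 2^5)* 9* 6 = 2214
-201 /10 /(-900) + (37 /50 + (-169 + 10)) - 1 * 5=-489713 /3000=-163.24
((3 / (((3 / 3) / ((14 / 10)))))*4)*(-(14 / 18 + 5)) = -1456 / 15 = -97.07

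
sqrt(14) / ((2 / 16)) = 8 * sqrt(14) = 29.93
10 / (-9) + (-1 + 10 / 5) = -1 / 9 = -0.11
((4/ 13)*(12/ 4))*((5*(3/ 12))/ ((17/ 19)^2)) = 5415/ 3757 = 1.44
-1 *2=-2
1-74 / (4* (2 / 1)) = -33 / 4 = -8.25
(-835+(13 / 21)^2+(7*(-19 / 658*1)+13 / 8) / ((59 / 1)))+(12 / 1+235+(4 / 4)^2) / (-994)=-579884056247 / 694603224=-834.84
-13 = -13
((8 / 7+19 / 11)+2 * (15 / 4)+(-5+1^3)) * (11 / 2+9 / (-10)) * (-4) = -45126 / 385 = -117.21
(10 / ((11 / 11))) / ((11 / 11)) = 10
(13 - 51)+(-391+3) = -426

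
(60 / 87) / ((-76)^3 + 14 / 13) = -130 / 82746773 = -0.00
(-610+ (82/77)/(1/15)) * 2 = -91480/77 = -1188.05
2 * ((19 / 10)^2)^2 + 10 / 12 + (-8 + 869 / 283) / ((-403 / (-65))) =110805029 / 4245000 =26.10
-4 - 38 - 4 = -46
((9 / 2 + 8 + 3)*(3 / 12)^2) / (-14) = -31 / 448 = -0.07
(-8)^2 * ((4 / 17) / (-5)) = -256 / 85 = -3.01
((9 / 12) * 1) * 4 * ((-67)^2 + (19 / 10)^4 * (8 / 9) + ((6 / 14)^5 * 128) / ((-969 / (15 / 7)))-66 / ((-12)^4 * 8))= 2955309349336435487 / 218883611520000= 13501.74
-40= -40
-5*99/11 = -45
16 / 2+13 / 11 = 101 / 11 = 9.18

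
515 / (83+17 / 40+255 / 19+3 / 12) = 391400 / 73793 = 5.30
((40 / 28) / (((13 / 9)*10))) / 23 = 0.00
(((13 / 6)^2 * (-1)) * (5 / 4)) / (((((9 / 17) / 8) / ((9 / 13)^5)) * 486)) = -255 / 8788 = -0.03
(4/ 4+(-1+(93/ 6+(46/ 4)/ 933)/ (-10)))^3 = -3031626441817/ 812166237000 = -3.73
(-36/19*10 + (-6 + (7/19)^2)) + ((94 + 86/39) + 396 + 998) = 20631275/14079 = 1465.39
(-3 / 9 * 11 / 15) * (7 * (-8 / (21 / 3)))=88 / 45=1.96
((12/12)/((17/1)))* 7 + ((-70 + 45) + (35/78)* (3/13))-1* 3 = -157927/5746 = -27.48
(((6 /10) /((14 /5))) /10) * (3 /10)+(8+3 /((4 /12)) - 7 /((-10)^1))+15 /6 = 28289 /1400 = 20.21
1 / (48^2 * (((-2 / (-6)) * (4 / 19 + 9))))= 19 / 134400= 0.00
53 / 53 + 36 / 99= 15 / 11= 1.36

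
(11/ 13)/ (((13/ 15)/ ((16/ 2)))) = 1320/ 169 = 7.81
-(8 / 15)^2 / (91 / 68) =-4352 / 20475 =-0.21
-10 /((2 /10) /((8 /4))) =-100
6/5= 1.20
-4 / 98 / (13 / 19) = -38 / 637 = -0.06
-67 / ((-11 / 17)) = 1139 / 11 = 103.55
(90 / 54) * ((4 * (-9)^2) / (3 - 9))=-90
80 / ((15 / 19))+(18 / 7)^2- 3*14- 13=7783 / 147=52.95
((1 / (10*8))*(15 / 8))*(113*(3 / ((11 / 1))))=1017 / 1408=0.72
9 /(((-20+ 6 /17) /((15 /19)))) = -2295 /6346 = -0.36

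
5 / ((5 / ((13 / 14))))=13 / 14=0.93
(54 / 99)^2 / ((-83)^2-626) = 36 / 757823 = 0.00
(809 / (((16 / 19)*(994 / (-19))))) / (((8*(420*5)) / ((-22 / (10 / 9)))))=9637617 / 445312000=0.02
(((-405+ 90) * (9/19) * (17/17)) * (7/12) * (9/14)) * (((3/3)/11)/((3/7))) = -19845/1672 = -11.87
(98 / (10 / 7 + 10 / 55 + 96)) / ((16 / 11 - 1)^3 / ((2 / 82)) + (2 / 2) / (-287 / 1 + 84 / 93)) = 44538902947 / 170659663912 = 0.26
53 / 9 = 5.89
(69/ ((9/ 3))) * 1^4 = 23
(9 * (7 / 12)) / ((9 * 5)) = 7 / 60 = 0.12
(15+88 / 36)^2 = 24649 / 81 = 304.31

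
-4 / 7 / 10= -2 / 35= -0.06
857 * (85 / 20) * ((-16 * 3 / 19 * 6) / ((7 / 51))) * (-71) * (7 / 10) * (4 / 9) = 844069584 / 95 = 8884942.99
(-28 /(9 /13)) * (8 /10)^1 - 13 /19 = -28249 /855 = -33.04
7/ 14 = 1/ 2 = 0.50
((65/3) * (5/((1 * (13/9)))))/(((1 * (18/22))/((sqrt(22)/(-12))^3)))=-5.47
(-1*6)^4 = 1296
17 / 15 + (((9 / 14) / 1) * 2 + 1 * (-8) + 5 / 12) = -723 / 140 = -5.16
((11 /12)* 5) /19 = 55 /228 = 0.24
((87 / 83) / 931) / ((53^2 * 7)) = 87 / 1519418999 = 0.00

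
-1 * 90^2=-8100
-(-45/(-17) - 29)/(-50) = -224/425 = -0.53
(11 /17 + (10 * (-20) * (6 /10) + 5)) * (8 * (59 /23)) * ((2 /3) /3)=-203904 /391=-521.49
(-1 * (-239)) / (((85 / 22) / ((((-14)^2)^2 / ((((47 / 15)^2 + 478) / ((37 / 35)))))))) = 9609016032 / 1865903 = 5149.79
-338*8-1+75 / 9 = -8090 / 3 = -2696.67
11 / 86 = 0.13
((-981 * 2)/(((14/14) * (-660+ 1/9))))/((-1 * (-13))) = 0.23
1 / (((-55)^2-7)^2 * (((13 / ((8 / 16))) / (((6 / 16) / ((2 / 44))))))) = 11 / 315755232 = 0.00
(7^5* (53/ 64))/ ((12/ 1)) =890771/ 768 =1159.86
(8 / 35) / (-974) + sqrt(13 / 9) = -4 / 17045 + sqrt(13) / 3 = 1.20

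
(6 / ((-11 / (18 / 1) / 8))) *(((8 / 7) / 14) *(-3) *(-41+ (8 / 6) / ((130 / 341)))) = -25273728 / 35035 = -721.39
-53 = -53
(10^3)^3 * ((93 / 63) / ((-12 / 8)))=-62000000000 / 63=-984126984.13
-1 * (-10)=10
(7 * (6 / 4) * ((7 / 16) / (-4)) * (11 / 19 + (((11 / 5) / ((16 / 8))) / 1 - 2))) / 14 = 1281 / 48640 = 0.03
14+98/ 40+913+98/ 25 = 93337/ 100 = 933.37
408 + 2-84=326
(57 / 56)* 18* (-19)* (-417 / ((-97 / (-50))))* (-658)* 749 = -3577063957425 / 97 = -36876948014.69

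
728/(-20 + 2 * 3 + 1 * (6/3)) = -182/3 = -60.67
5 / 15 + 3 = 10 / 3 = 3.33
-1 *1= -1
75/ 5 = 15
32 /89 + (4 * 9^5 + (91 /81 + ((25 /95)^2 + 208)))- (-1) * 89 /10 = 6152565548681 /26024490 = 236414.45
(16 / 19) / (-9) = -16 / 171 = -0.09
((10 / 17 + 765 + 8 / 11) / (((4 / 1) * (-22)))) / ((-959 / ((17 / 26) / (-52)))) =-0.00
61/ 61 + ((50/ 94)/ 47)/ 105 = 46394/ 46389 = 1.00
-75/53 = -1.42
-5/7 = -0.71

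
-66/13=-5.08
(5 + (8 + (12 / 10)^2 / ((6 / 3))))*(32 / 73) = 10976 / 1825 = 6.01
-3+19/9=-0.89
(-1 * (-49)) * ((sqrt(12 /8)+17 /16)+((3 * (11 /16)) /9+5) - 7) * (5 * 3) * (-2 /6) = 4165 /24 - 245 * sqrt(6) /2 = -126.52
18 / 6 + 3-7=-1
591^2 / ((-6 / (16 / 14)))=-465708 / 7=-66529.71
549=549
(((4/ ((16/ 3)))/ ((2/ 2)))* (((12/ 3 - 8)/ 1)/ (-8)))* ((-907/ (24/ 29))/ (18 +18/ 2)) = -15.22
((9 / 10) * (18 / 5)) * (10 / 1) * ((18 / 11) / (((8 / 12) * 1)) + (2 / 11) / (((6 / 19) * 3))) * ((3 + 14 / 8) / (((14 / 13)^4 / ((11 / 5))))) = 639794961 / 960400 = 666.18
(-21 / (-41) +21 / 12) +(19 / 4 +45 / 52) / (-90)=211049 / 95940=2.20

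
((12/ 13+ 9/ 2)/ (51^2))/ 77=47/ 1735734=0.00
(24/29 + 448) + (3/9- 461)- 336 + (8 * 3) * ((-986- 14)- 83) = -2291566/87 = -26339.84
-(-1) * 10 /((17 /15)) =150 /17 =8.82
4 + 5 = 9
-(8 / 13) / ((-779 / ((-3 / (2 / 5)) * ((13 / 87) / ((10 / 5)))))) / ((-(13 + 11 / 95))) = 0.00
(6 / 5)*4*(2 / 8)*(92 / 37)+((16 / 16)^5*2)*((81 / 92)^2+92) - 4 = 144475449 / 782920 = 184.53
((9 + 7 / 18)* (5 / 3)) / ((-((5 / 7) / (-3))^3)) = 1159.34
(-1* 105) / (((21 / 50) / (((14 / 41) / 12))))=-875 / 123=-7.11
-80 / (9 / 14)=-1120 / 9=-124.44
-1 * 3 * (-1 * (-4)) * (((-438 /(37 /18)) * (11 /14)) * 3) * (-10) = -15610320 /259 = -60271.51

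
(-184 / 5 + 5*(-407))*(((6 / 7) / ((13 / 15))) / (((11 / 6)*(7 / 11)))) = -1118772 / 637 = -1756.31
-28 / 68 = -7 / 17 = -0.41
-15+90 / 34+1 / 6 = -12.19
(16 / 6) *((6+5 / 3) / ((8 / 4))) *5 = 460 / 9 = 51.11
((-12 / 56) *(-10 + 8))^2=9 / 49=0.18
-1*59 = -59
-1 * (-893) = 893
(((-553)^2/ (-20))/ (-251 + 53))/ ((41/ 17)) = 5198753/ 162360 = 32.02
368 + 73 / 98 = 36137 / 98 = 368.74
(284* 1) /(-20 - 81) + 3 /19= -5093 /1919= -2.65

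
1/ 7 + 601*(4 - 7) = -12620/ 7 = -1802.86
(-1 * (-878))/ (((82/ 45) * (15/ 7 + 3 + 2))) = 27657/ 410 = 67.46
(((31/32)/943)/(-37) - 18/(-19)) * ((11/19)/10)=221062897/4030608320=0.05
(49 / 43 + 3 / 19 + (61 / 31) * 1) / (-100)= -82697 / 2532700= -0.03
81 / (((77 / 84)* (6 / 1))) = 162 / 11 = 14.73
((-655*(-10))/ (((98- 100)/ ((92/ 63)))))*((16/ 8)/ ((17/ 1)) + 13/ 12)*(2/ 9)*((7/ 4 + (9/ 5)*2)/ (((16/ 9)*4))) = -56418425/ 58752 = -960.28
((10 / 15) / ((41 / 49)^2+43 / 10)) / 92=12005 / 8283657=0.00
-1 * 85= -85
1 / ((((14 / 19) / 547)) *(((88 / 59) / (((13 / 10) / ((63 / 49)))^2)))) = 725400221 / 1425600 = 508.84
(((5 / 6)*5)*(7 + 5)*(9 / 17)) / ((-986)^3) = -225 / 8147974676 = -0.00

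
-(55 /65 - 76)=977 /13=75.15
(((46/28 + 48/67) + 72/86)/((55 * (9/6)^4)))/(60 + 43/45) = 1031416/5476490019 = 0.00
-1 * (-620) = 620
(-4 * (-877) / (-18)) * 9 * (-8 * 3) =42096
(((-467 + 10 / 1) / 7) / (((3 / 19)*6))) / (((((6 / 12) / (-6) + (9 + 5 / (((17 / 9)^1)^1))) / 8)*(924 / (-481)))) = 284003564 / 11443509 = 24.82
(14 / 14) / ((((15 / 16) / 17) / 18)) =1632 / 5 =326.40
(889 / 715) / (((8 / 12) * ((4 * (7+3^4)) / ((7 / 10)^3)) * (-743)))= -914781 / 373996480000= -0.00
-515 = -515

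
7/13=0.54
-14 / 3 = -4.67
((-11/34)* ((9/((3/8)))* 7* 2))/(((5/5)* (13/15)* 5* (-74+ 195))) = -504/2431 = -0.21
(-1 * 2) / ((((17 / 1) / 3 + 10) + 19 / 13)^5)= -90224199 / 66504696630784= -0.00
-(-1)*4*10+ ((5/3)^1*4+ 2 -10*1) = 116/3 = 38.67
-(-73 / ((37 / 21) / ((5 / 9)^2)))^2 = -163200625 / 998001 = -163.53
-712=-712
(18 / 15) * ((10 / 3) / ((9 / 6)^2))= 16 / 9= 1.78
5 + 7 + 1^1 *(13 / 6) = 85 / 6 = 14.17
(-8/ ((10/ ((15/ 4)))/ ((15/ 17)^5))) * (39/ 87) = -29615625/ 41175853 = -0.72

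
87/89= 0.98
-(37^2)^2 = -1874161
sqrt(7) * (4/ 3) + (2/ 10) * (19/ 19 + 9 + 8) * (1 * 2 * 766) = 4 * sqrt(7)/ 3 + 27576/ 5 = 5518.73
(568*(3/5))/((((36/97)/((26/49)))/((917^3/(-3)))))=-5635667388988/45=-125237053088.62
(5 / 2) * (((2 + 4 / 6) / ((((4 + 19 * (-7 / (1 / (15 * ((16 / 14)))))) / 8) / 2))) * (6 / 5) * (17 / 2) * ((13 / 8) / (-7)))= 442 / 3983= 0.11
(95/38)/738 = 5/1476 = 0.00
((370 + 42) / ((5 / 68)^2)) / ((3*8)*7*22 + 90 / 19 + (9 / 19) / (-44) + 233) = 1592653568 / 82214875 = 19.37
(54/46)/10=27/230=0.12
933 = 933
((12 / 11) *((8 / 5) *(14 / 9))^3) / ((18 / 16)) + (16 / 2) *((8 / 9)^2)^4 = 1069451706368 / 59189241375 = 18.07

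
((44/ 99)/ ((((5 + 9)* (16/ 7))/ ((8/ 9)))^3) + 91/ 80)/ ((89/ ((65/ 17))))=485108/ 9926793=0.05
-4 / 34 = -2 / 17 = -0.12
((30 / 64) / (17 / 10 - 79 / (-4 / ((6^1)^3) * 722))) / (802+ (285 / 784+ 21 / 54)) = 11940075 / 155579158207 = 0.00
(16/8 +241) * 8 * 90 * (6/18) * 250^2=3645000000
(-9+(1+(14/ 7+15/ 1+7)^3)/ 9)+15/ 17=1527.99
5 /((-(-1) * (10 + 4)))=5 /14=0.36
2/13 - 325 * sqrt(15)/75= 2/13 - 13 * sqrt(15)/3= -16.63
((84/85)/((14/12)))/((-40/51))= -27/25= -1.08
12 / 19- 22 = -406 / 19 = -21.37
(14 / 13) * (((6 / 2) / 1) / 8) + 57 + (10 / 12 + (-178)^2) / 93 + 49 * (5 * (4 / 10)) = 7197433 / 14508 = 496.10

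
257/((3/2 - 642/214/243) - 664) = -41634/107327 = -0.39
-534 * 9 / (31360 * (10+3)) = -2403 / 203840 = -0.01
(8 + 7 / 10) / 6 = 29 / 20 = 1.45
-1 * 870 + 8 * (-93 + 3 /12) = -1612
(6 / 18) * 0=0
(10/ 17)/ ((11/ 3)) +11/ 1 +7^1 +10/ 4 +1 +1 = 8475/ 374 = 22.66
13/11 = 1.18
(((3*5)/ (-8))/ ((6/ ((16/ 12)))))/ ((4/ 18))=-15/ 8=-1.88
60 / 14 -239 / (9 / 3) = -1583 / 21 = -75.38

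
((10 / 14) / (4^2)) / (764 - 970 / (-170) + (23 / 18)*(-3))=255 / 4374664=0.00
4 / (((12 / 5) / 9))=15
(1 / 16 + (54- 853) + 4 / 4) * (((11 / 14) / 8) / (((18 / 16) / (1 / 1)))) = -140437 / 2016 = -69.66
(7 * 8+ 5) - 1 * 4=57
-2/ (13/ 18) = -36/ 13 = -2.77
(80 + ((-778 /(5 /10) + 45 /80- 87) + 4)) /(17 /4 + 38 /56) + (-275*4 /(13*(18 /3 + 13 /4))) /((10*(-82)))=-3442080505 /10885992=-316.19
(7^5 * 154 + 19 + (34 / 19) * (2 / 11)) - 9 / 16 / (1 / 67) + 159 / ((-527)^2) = 2403783441191637 / 928725776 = 2588259.64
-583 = -583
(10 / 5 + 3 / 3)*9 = 27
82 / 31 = 2.65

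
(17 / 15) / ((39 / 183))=1037 / 195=5.32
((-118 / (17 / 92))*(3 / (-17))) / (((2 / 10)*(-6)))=-93.91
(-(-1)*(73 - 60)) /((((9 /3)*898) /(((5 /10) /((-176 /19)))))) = -247 /948288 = -0.00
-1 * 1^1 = -1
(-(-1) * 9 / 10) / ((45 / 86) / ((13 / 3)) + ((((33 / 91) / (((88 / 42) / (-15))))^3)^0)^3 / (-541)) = 2721771 / 359585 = 7.57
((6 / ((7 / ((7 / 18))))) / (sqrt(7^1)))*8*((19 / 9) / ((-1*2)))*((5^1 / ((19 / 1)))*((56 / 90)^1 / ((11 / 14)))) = -0.22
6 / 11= 0.55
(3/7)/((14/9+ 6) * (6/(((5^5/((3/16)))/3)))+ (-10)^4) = 18750/437500357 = 0.00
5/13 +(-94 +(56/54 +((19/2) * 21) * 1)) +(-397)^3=-43924607587/702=-62570666.08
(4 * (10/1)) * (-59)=-2360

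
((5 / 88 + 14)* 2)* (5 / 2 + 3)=1237 / 8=154.62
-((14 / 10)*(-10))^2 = -196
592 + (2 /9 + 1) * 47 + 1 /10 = 58459 /90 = 649.54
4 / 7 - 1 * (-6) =46 / 7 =6.57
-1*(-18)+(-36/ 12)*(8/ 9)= 46/ 3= 15.33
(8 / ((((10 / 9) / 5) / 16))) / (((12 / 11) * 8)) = 66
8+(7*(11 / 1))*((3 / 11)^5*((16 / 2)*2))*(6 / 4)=157952 / 14641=10.79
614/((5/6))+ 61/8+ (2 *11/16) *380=50677/40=1266.92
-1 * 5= -5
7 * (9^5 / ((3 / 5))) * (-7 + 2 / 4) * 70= -313451775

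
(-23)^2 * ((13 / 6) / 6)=6877 / 36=191.03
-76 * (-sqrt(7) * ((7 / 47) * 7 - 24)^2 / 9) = 88482316 * sqrt(7) / 19881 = 11775.17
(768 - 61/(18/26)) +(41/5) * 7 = 33178/45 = 737.29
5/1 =5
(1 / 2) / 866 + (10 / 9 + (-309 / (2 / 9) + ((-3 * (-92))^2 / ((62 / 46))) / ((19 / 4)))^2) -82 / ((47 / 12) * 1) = 14032190141081938783 / 127083406878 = 110417170.00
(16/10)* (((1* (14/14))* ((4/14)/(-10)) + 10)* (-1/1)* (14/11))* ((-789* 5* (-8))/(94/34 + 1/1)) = -9362274/55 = -170223.16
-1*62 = -62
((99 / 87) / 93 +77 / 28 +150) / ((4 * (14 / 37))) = 20325321 / 201376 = 100.93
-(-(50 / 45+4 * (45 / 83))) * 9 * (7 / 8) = 8575 / 332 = 25.83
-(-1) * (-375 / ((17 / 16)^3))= -1536000 / 4913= -312.64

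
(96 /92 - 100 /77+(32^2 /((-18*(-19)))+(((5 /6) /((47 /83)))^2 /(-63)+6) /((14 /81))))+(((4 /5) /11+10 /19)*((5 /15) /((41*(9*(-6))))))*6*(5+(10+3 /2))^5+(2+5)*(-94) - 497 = -27333337749557419 /15359683656240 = -1779.55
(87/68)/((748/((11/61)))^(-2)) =22013436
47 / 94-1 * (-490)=981 / 2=490.50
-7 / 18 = -0.39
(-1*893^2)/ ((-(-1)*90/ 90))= -797449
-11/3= -3.67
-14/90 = -7/45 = -0.16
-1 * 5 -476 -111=-592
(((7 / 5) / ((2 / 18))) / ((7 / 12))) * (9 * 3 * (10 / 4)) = 1458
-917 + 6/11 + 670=-2711/11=-246.45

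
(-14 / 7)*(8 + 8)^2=-512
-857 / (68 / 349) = -4398.43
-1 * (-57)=57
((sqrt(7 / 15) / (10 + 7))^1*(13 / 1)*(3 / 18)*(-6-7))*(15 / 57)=-169*sqrt(105) / 5814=-0.30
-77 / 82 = -0.94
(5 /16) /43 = 5 /688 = 0.01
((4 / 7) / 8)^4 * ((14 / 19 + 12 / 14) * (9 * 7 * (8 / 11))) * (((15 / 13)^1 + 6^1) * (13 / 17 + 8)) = 13219578 / 110899789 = 0.12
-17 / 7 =-2.43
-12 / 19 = -0.63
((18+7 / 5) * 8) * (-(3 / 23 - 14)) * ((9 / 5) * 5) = 2227896 / 115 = 19373.01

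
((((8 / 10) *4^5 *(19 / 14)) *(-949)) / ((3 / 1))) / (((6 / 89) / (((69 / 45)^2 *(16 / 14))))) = -6954332250112 / 496125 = -14017298.56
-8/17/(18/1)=-4/153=-0.03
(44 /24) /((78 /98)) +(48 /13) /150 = 13619 /5850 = 2.33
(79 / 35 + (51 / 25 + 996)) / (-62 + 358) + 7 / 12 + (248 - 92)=12429103 / 77700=159.96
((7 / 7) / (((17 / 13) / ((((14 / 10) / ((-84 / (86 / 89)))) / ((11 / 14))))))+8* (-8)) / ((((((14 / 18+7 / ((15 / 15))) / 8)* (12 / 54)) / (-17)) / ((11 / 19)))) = 862984422 / 295925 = 2916.23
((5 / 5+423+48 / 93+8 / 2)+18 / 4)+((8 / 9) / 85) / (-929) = 19079759699 / 44062470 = 433.02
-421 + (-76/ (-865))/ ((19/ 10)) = -420.95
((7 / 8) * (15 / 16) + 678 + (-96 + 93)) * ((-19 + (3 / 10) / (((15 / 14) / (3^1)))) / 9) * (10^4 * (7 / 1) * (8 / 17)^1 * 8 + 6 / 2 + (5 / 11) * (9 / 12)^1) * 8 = -258054837543391 / 89760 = -2874942486.00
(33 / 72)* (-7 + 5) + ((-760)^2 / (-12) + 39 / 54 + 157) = -1727155 / 36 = -47976.53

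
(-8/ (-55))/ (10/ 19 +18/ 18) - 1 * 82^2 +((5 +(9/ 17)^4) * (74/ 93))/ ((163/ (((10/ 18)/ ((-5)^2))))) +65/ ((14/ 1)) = -1709696414663380123/ 254447079793830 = -6719.26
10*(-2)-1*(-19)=-1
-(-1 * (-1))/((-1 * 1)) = 1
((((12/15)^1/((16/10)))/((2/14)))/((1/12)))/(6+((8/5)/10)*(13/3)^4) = 42525/63197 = 0.67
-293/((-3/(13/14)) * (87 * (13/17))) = 4981/3654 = 1.36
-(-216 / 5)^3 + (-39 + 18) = 10075071 / 125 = 80600.57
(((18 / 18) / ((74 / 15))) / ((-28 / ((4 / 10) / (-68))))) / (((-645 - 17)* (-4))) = 3 / 186546304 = 0.00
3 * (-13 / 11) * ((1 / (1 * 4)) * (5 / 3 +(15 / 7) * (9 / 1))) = -130 / 7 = -18.57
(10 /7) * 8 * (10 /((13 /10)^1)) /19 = 8000 /1729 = 4.63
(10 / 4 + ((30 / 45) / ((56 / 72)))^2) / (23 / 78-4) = -12363 / 14161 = -0.87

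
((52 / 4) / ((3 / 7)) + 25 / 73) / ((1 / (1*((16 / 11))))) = 107488 / 2409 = 44.62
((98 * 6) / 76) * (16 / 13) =2352 / 247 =9.52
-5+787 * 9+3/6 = 14157/2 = 7078.50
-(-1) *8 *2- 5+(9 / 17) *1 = 11.53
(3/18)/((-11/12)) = -2/11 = -0.18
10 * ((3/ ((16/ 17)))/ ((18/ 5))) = 425/ 48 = 8.85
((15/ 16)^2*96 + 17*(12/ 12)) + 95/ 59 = 48609/ 472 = 102.99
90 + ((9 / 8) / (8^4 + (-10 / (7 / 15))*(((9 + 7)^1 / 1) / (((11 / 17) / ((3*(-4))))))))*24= 72451359 / 804992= 90.00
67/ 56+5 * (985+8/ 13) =3588511/ 728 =4929.27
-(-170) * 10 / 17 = 100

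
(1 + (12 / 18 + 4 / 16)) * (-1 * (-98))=1127 / 6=187.83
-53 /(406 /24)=-636 /203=-3.13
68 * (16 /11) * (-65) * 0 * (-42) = 0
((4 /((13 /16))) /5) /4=16 /65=0.25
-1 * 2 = -2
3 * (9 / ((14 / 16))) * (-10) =-2160 / 7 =-308.57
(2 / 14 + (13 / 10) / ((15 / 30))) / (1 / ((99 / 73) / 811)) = 0.00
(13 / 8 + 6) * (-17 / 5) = -1037 / 40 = -25.92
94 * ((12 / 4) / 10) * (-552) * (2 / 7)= -4447.54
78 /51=26 /17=1.53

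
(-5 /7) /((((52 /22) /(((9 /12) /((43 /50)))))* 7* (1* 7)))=-4125 /766948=-0.01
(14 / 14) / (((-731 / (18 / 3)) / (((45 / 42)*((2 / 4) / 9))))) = -5 / 10234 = -0.00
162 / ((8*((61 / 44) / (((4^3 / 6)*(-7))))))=-66528 / 61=-1090.62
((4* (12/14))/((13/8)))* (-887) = -170304/91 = -1871.47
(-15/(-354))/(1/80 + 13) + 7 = 430133/61419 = 7.00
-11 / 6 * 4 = -22 / 3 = -7.33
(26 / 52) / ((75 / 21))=7 / 50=0.14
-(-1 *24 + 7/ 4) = 89/ 4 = 22.25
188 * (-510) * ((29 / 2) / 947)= -1390260 / 947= -1468.07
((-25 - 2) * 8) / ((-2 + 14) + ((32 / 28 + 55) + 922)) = -1512 / 6931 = -0.22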